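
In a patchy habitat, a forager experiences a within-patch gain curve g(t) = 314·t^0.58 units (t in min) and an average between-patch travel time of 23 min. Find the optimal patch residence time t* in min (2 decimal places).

By the marginal value theorem, leave when the instantaneous gain rate g'(t) equals the habitat-wide average g(t)/(T + t).
g'(t) = 0.58·314·t^-0.42. Setting 0.58·314·t^-0.42 = 314·t^0.58/(23+t) gives 0.58(23+t) = t, so 0.42·t = 0.58×23.
t* = 0.58×23/0.42 = 31.76 min.

31.76 min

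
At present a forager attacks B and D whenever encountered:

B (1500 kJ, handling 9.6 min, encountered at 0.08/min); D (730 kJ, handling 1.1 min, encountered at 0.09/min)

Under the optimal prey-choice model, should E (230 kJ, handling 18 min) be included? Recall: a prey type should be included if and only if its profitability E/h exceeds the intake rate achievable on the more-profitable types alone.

No

On B and D alone, R = ΣλE/(1+Σλh) = 185.7/1.867 = 99.46 kJ/min.
E: E/h = 230/18 = 12.78 kJ/min.
12.78 < 99.46, so adding E would lower the average — exclude it.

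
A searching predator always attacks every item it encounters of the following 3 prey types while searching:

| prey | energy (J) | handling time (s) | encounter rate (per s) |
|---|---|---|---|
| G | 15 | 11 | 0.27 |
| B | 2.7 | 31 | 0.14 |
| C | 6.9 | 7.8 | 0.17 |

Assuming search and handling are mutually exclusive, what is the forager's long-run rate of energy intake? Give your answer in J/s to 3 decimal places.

R = (0.27×15 + 0.14×2.7 + 0.17×6.9) / (1 + 0.27×11 + 0.14×31 + 0.17×7.8) = 5.601/9.636 = 0.5813 J/s.

0.581 J/s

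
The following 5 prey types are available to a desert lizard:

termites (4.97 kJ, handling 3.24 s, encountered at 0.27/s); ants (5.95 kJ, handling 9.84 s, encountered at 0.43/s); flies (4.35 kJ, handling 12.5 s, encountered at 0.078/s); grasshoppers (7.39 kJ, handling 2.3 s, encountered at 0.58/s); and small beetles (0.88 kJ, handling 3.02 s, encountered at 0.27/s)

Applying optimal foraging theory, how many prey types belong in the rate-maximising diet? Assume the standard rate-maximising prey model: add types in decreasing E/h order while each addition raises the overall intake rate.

1

Rank by E/h (kJ/s): grasshoppers 3.21, termites 1.53, ants 0.605, flies 0.348, small beetles 0.291. Include each in turn until the next type's E/h falls below the running intake rate.
Rate on top 1: 1.836. termites: 1.53 < 1.836 → exclude; stop.
Optimal diet: grasshoppers — 1 of 5 types.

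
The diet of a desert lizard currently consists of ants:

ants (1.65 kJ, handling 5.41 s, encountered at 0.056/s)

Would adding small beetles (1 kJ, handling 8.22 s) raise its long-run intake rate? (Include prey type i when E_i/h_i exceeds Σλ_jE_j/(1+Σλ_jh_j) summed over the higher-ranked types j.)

On ants alone, R = ΣλE/(1+Σλh) = 0.0924/1.303 = 0.07092 kJ/s.
Profitability of small beetles: 1/8.22 = 0.1217 kJ/s.
Since 0.1217 > R, including small beetles increases the long-run rate.

Yes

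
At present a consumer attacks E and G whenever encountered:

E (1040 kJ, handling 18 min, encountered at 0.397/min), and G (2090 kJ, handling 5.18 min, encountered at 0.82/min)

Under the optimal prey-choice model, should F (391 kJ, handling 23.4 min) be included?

On E and G alone, R = ΣλE/(1+Σλh) = 2127/12.39 = 171.6 kJ/min.
Profitability of F: 391/23.4 = 16.71 kJ/min.
16.71 < 171.6, so adding F would lower the average — exclude it.

No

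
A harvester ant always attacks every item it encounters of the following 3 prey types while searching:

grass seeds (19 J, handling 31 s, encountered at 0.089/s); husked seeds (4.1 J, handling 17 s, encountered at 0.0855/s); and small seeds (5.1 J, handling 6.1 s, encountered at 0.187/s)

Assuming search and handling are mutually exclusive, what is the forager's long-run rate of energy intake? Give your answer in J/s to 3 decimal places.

0.471 J/s

Energy encountered per unit search time: 0.089×19 + 0.0855×4.1 + 0.187×5.1 = 2.995 J/s.
Handling time per unit search time: 0.089×31 + 0.0855×17 + 0.187×6.1 = 5.353.
Rate = 2.995/(1 + 5.353) = 0.4715 J/s.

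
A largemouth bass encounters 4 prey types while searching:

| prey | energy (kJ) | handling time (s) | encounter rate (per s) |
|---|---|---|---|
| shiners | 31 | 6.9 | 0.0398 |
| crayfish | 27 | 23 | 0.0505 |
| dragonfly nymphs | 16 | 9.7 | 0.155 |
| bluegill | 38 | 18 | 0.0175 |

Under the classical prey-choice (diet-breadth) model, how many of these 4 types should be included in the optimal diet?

3

Rank by E/h (kJ/s): shiners 4.49, bluegill 2.11, dragonfly nymphs 1.65, crayfish 1.17. Include each in turn until the next type's E/h falls below the running intake rate.
Rate on top 1: 0.968. bluegill: 2.11 > 0.968 → include.
Rate on top 2: 1.194. dragonfly nymphs: 1.65 > 1.194 → include.
Rate on top 3: 1.416. crayfish: 1.17 < 1.416 → exclude; stop.
Optimal diet: shiners, bluegill, dragonfly nymphs — 3 of 4 types.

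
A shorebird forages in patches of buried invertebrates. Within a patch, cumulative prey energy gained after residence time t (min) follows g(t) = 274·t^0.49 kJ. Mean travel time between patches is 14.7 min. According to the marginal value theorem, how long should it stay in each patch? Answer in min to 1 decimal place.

Optimal t* satisfies g'(t*) = g(t*)/(T + t*).
g'(t) = 0.49·274·t^-0.51. Setting 0.49·274·t^-0.51 = 274·t^0.49/(14.7+t) gives 0.49(14.7+t) = t, so 0.51·t = 0.49×14.7.
t* = 0.49×14.7/0.51 = 14.12 min.

14.1 min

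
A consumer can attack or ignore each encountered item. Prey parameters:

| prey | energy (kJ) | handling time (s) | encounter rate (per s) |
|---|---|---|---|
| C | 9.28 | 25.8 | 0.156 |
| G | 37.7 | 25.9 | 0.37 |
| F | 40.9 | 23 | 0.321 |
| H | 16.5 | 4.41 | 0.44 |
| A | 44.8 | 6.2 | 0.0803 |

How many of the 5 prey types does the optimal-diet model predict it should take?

2

E/h in descending order: A 7.23, H 3.74, F 1.78, G 1.46, C 0.36 kJ/s. The optimal diet is the largest prefix of this list for which every included type satisfies E_i/h_i > R on the types above it.
Rate on top 1: 2.402. H: 3.74 > 2.402 → include.
Rate on top 2: 3.158. F: 1.78 < 3.158 → exclude; stop.
Optimal diet: A, H — 2 of 5 types.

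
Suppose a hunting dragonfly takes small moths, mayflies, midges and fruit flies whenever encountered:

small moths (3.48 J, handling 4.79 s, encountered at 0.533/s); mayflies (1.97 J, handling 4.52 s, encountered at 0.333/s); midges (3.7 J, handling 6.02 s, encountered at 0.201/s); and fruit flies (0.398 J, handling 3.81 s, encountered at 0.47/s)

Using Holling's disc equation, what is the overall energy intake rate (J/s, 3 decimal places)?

0.427 J/s

R = Σλ_iE_i / (1 + Σλ_ih_i)
Numerator: 0.533×3.48 + 0.333×1.97 + 0.201×3.7 + 0.47×0.398 = 3.442
Denominator: 1 + 0.533×4.79 + 0.333×4.52 + 0.201×6.02 + 0.47×3.81 = 8.059
R = 3.442/8.059 = 0.4271 J/s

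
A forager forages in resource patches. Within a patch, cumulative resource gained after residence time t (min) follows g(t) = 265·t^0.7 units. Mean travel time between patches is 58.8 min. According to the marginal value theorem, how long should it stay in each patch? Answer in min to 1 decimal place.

By the marginal value theorem, leave when the instantaneous gain rate g'(t) equals the habitat-wide average g(t)/(T + t).
g'(t) = 0.7·265·t^-0.3. Setting 0.7·265·t^-0.3 = 265·t^0.7/(58.8+t) gives 0.7(58.8+t) = t, so 0.30·t = 0.7×58.8.
t* = 0.7×58.8/0.30 = 137.2 min.

137.2 min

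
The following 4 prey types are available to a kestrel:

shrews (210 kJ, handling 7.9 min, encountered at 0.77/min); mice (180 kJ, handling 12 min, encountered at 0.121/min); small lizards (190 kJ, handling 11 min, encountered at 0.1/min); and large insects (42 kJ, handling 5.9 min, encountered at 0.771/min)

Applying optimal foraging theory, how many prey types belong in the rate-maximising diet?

Profitabilities (E/h, kJ/min): shrews 26.6, small lizards 17.3, mice 15, large insects 7.12. Add prey in this order while the next type's profitability exceeds the intake rate on those already taken.
Rate on top 1: 22.83. small lizards: 17.3 < 22.83 → exclude; stop.
Optimal diet: shrews — 1 of 4 types.

1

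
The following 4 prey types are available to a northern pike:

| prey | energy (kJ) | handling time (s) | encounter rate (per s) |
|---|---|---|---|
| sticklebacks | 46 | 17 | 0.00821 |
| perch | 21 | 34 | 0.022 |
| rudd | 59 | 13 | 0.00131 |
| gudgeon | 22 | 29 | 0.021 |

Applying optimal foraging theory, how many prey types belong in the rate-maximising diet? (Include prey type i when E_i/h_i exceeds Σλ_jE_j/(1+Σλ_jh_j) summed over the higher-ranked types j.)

Profitabilities (E/h, kJ/s): rudd 4.54, sticklebacks 2.71, gudgeon 0.759, perch 0.618. Add prey in this order while the next type's profitability exceeds the intake rate on those already taken.
Rate on top 1: 0.076. sticklebacks: 2.71 > 0.076 → include.
Rate on top 2: 0.3934. gudgeon: 0.759 > 0.3934 → include.
Rate on top 3: 0.5193. perch: 0.618 > 0.5193 → include.
Optimal diet: rudd, sticklebacks, gudgeon, perch — 4 of 4 types.

4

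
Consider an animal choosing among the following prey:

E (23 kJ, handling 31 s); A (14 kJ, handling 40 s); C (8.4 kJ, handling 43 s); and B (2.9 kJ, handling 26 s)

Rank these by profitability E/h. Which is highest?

E

In descending order of E/h:
E: 23/31 = 0.742 kJ/s
A: 14/40 = 0.35 kJ/s
C: 8.4/43 = 0.195 kJ/s
B: 2.9/26 = 0.112 kJ/s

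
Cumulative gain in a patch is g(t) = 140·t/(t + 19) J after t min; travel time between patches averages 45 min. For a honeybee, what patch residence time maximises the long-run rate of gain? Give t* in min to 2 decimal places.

29.24 min

Maximise g(t)/(T+t): set derivative to zero → g'(t)(T+t) = g(t).
g'(t) = 140·19/(t + 19)². Setting 140·19/(t+19)² = 140t/[(t+19)(45+t)] gives 19(45+t) = t(t+19), so t² = 19×45 = 855.
t* = √855 = 29.24 min.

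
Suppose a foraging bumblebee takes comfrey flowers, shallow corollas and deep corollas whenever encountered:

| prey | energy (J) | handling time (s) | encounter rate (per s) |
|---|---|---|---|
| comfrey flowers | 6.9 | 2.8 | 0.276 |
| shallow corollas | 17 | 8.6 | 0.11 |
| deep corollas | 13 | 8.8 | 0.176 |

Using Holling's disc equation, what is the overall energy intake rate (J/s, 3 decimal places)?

1.421 J/s

R = (0.276×6.9 + 0.11×17 + 0.176×13) / (1 + 0.276×2.8 + 0.11×8.6 + 0.176×8.8) = 6.062/4.268 = 1.421 J/s.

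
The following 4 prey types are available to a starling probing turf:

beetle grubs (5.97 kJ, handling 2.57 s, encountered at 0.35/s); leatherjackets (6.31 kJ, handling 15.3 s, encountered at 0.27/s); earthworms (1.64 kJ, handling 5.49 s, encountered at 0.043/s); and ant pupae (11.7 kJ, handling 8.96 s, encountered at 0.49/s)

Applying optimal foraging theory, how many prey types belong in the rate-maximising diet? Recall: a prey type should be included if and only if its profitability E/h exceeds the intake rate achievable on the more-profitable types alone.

2

E/h in descending order: beetle grubs 2.32, ant pupae 1.31, leatherjackets 0.412, earthworms 0.299 kJ/s. The optimal diet is the largest prefix of this list for which every included type satisfies E_i/h_i > R on the types above it.
Rate on top 1: 1.1. ant pupae: 1.31 > 1.1 → include.
Rate on top 2: 1.244. leatherjackets: 0.412 < 1.244 → exclude; stop.
Optimal diet: beetle grubs, ant pupae — 2 of 4 types.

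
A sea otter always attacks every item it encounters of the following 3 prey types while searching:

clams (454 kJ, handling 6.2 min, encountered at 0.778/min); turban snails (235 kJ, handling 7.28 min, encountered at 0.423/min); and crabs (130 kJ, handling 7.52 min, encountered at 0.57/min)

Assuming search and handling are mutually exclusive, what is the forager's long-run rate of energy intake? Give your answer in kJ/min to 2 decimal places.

39.93 kJ/min

R = (0.778×454 + 0.423×235 + 0.57×130) / (1 + 0.778×6.2 + 0.423×7.28 + 0.57×7.52) = 526.7/13.19 = 39.93 kJ/min.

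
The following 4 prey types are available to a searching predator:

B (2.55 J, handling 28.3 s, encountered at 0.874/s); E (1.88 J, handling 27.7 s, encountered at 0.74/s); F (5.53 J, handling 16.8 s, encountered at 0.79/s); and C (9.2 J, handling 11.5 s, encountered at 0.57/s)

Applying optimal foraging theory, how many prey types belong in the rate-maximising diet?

Rank by E/h (J/s): C 0.8, F 0.329, B 0.0901, E 0.0679. Include each in turn until the next type's E/h falls below the running intake rate.
Rate on top 1: 0.6941. F: 0.329 < 0.6941 → exclude; stop.
Optimal diet: C — 1 of 4 types.

1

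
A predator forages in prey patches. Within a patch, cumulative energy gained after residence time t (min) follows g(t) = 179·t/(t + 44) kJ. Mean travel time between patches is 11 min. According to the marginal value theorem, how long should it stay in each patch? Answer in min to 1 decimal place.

22.0 min

Maximise g(t)/(T+t): set derivative to zero → g'(t)(T+t) = g(t).
g'(t) = 179·44/(t + 44)². Setting 179·44/(t+44)² = 179t/[(t+44)(11+t)] gives 44(11+t) = t(t+44), so t² = 44×11 = 484.
t* = √484 = 22 min.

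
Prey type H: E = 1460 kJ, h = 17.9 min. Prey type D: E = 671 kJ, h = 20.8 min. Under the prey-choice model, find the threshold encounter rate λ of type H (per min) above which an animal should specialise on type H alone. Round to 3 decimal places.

Drop type D once their profitability E₂/h₂ falls below the rate achievable on type H alone: E₂/h₂ = λE₁/(1 + λh₁).
Solve for λ: λE₁h₂ = E₂(1 + λh₁) → λ(E₁h₂ − E₂h₁) = E₂ → λ = E₂/(E₁h₂ − E₂h₁).
λ = 671/(1460×20.8 − 671×17.9) = 671/1.836e+04 = 0.03655 per min.

0.037 per min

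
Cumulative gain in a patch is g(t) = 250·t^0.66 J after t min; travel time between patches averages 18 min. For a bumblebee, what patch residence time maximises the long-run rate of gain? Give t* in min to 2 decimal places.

34.94 min

Optimal t* satisfies g'(t*) = g(t*)/(T + t*).
g'(t) = 0.66·250·t^-0.34. Setting 0.66·250·t^-0.34 = 250·t^0.66/(18+t) gives 0.66(18+t) = t, so 0.34·t = 0.66×18.
t* = 0.66×18/0.34 = 34.94 min.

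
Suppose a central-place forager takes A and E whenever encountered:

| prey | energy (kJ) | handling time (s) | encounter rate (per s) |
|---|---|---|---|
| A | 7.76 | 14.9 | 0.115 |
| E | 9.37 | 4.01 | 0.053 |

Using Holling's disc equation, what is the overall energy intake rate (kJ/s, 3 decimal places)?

Energy encountered per unit search time: 0.115×7.76 + 0.053×9.37 = 1.389 kJ/s.
Handling time per unit search time: 0.115×14.9 + 0.053×4.01 = 1.926.
Rate = 1.389/(1 + 1.926) = 0.4747 kJ/s.

0.475 kJ/s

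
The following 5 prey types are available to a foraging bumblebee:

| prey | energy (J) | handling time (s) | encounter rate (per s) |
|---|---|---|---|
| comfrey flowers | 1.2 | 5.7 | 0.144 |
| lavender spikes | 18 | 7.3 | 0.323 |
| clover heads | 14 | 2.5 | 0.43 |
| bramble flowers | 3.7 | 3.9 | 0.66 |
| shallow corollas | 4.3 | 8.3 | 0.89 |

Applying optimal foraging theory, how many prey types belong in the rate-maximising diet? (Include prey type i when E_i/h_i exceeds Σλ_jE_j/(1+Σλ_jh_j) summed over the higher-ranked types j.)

E/h in descending order: clover heads 5.6, lavender spikes 2.47, bramble flowers 0.949, shallow corollas 0.518, comfrey flowers 0.211 J/s. The optimal diet is the largest prefix of this list for which every included type satisfies E_i/h_i > R on the types above it.
Rate on top 1: 2.901. lavender spikes: 2.47 < 2.901 → exclude; stop.
Optimal diet: clover heads — 1 of 5 types.

1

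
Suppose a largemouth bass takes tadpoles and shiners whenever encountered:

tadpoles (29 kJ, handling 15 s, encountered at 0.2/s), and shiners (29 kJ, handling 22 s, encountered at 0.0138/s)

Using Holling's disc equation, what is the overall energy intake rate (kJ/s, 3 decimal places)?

Energy encountered per unit search time: 0.2×29 + 0.0138×29 = 6.2 kJ/s.
Handling time per unit search time: 0.2×15 + 0.0138×22 = 3.304.
Rate = 6.2/(1 + 3.304) = 1.441 kJ/s.

1.441 kJ/s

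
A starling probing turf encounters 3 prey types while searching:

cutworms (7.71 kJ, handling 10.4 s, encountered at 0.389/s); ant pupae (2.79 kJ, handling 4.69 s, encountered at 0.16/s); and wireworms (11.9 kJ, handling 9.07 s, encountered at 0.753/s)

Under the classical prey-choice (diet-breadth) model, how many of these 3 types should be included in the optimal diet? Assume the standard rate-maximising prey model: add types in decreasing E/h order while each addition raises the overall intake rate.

1

Profitabilities (E/h, kJ/s): wireworms 1.31, cutworms 0.741, ant pupae 0.595. Add prey in this order while the next type's profitability exceeds the intake rate on those already taken.
Rate on top 1: 1.144. cutworms: 0.741 < 1.144 → exclude; stop.
Optimal diet: wireworms — 1 of 3 types.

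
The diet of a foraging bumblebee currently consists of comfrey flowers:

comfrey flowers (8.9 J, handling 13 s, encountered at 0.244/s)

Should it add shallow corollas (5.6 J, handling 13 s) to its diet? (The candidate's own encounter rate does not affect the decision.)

No

Intake rate on the current diet: R = (0.244×8.9) / (1 + 0.244×13) = 2.172/4.172 = 0.5205 J/s.
shallow corollas: E/h = 5.6/13 = 0.4308 J/s.
0.4308 < 0.5205, so adding shallow corollas would lower the average — exclude it.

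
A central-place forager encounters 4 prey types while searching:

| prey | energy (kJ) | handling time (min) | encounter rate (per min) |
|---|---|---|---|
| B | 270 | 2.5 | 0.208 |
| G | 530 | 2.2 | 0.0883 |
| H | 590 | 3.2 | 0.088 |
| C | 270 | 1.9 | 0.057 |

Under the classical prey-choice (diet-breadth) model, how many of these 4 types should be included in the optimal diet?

E/h in descending order: G 241, H 184, C 142, B 108 kJ/min. The optimal diet is the largest prefix of this list for which every included type satisfies E_i/h_i > R on the types above it.
Rate on top 1: 39.19. H: 184 > 39.19 → include.
Rate on top 2: 66.89. C: 142 > 66.89 → include.
Rate on top 3: 72.03. B: 108 > 72.03 → include.
Optimal diet: G, H, C, B — 4 of 4 types.

4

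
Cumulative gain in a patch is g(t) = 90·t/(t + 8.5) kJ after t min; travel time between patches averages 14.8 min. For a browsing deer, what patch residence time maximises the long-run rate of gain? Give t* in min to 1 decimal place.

By the marginal value theorem, leave when the instantaneous gain rate g'(t) equals the habitat-wide average g(t)/(T + t).
g'(t) = 90·8.5/(t + 8.5)². Setting 90·8.5/(t+8.5)² = 90t/[(t+8.5)(14.8+t)] gives 8.5(14.8+t) = t(t+8.5), so t² = 8.5×14.8 = 125.8.
t* = √125.8 = 11.22 min.

11.2 min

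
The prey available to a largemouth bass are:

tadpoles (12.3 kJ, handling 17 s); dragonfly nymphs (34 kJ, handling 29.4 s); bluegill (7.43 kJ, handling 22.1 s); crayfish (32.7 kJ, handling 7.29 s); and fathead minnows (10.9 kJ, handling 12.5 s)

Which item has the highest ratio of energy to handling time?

crayfish

Profitability E/h (kJ/s): tadpoles = 12.3/17 = 0.724, dragonfly nymphs = 34/29.4 = 1.16, bluegill = 7.43/22.1 = 0.336, crayfish = 32.7/7.29 = 4.49, fathead minnows = 10.9/12.5 = 0.872.
Ranked: crayfish > dragonfly nymphs > fathead minnows > tadpoles > bluegill.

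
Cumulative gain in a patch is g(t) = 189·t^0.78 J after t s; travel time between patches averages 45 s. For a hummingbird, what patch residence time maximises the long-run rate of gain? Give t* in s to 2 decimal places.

159.55 s

Optimal t* satisfies g'(t*) = g(t*)/(T + t*).
g'(t) = 0.78·189·t^-0.22. Setting 0.78·189·t^-0.22 = 189·t^0.78/(45+t) gives 0.78(45+t) = t, so 0.22·t = 0.78×45.
t* = 0.78×45/0.22 = 159.5 s.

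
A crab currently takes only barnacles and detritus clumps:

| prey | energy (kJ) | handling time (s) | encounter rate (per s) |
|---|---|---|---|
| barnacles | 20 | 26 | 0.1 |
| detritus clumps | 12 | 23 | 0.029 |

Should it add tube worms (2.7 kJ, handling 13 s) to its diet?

Intake rate on the current diet: R = (0.1×20 + 0.029×12) / (1 + 0.1×26 + 0.029×23) = 2.348/4.267 = 0.5503 kJ/s.
tube worms: E/h = 2.7/13 = 0.2077 kJ/s.
Since 0.2077 < R, time spent handling tube worms is better spent searching.

No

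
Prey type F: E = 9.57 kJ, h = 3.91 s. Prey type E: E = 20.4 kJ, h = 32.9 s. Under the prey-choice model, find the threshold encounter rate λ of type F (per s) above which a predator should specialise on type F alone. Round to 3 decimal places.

0.087 per s

The zero-one rule: include type E iff E₂/h₂ > λE₁/(1+λh₁). Equality gives the switch point.
λE₁h₂ = E₂ + λE₂h₁ ⇒ λ = E₂/(E₁h₂ − E₂h₁) = 20.4/(314.9 − 79.76) = 0.08678 per s.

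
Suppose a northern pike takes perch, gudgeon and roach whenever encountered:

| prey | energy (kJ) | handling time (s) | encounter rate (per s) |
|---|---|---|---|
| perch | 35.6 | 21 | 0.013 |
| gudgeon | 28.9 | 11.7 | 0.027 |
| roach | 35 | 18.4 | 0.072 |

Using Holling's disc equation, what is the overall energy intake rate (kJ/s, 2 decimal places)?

1.29 kJ/s

R = Σλ_iE_i / (1 + Σλ_ih_i)
Numerator: 0.013×35.6 + 0.027×28.9 + 0.072×35 = 3.763
Denominator: 1 + 0.013×21 + 0.027×11.7 + 0.072×18.4 = 2.914
R = 3.763/2.914 = 1.292 kJ/s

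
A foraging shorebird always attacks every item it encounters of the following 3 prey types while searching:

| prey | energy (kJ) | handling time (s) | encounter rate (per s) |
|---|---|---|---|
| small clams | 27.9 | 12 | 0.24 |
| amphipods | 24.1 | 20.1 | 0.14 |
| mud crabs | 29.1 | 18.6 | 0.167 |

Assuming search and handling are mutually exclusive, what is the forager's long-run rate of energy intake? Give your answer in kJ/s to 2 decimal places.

1.52 kJ/s

R = Σλ_iE_i / (1 + Σλ_ih_i)
Numerator: 0.24×27.9 + 0.14×24.1 + 0.167×29.1 = 14.93
Denominator: 1 + 0.24×12 + 0.14×20.1 + 0.167×18.6 = 9.8
R = 14.93/9.8 = 1.523 kJ/s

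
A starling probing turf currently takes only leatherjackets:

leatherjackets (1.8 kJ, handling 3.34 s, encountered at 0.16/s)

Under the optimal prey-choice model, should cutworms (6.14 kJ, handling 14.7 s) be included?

On leatherjackets alone, R = ΣλE/(1+Σλh) = 0.288/1.534 = 0.1877 kJ/s.
cutworms: E/h = 6.14/14.7 = 0.4177 kJ/s.
0.4177 > 0.1877, so adding cutworms raises the average — include it.

Yes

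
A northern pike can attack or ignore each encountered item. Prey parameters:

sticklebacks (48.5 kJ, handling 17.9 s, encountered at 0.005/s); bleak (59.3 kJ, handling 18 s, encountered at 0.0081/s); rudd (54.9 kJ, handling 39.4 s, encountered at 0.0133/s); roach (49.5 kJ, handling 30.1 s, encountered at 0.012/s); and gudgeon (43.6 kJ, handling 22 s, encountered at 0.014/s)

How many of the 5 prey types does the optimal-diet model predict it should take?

5

Rank by E/h (kJ/s): bleak 3.29, sticklebacks 2.71, gudgeon 1.98, roach 1.64, rudd 1.39. Include each in turn until the next type's E/h falls below the running intake rate.
Rate on top 1: 0.4192. sticklebacks: 2.71 > 0.4192 → include.
Rate on top 2: 0.5851. gudgeon: 1.98 > 0.5851 → include.
Rate on top 3: 0.8639. roach: 1.64 > 0.8639 → include.
Rate on top 4: 1.012. rudd: 1.39 > 1.012 → include.
Optimal diet: bleak, sticklebacks, gudgeon, roach, rudd — 5 of 5 types.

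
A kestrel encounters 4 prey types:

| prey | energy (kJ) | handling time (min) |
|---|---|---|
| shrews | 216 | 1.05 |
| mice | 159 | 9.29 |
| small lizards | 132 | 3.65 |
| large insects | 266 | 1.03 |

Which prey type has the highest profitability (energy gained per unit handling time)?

large insects

Profitability E/h (kJ/min): shrews = 216/1.05 = 206, mice = 159/9.29 = 17.1, small lizards = 132/3.65 = 36.2, large insects = 266/1.03 = 258.
Ranked: large insects > shrews > small lizards > mice.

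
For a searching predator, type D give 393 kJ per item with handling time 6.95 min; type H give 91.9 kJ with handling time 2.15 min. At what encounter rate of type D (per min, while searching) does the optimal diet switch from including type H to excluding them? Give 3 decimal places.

0.446 per min

At the threshold, the rate on type D alone equals the profitability of type H: λ·393/(1 + λ·6.95) = 91.9/2.15 = 42.74.
Rearranging, λ(393 − 42.74×6.95) = 42.74, so λ = 42.74/95.93 = 0.4456 per min.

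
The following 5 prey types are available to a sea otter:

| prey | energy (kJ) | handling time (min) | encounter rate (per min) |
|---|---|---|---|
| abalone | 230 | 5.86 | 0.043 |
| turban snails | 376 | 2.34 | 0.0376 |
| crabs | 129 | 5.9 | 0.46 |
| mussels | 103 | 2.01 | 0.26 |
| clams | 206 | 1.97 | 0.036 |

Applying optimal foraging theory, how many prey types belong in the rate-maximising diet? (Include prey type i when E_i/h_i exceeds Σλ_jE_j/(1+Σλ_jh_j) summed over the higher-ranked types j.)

Profitabilities (E/h, kJ/min): turban snails 161, clams 105, mussels 51.2, abalone 39.2, crabs 21.9. Add prey in this order while the next type's profitability exceeds the intake rate on those already taken.
Rate on top 1: 12.99. clams: 105 > 12.99 → include.
Rate on top 2: 18.6. mussels: 51.2 > 18.6 → include.
Rate on top 3: 28.74. abalone: 39.2 > 28.74 → include.
Rate on top 4: 30.11. crabs: 21.9 < 30.11 → exclude; stop.
Optimal diet: turban snails, clams, mussels, abalone — 4 of 5 types.

4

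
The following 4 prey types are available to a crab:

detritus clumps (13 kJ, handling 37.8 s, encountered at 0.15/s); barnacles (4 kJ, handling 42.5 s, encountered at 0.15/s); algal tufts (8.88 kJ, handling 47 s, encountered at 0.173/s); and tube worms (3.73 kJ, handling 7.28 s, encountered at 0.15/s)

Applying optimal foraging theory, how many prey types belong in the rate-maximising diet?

2

Rank by E/h (kJ/s): tube worms 0.512, detritus clumps 0.344, algal tufts 0.189, barnacles 0.0941. Include each in turn until the next type's E/h falls below the running intake rate.
Rate on top 1: 0.2674. detritus clumps: 0.344 > 0.2674 → include.
Rate on top 2: 0.3233. algal tufts: 0.189 < 0.3233 → exclude; stop.
Optimal diet: tube worms, detritus clumps — 2 of 4 types.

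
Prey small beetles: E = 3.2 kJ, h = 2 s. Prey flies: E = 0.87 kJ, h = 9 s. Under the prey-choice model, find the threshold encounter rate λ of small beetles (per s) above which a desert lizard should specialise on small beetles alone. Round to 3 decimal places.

At the threshold, the rate on small beetles alone equals the profitability of flies: λ·3.2/(1 + λ·2) = 0.87/9 = 0.09667.
Rearranging, λ(3.2 − 0.09667×2) = 0.09667, so λ = 0.09667/3.007 = 0.03215 per s.

0.032 per s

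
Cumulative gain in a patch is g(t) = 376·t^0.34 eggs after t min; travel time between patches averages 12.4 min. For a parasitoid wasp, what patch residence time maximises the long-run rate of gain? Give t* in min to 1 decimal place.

Maximise g(t)/(T+t): set derivative to zero → g'(t)(T+t) = g(t).
g'(t) = 0.34·376·t^-0.66. Setting 0.34·376·t^-0.66 = 376·t^0.34/(12.4+t) gives 0.34(12.4+t) = t, so 0.66·t = 0.34×12.4.
t* = 0.34×12.4/0.66 = 6.388 min.

6.4 min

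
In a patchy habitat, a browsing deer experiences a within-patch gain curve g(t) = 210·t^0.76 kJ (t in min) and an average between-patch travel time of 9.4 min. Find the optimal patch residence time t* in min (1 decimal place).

29.8 min

Maximise g(t)/(T+t): set derivative to zero → g'(t)(T+t) = g(t).
g'(t) = 0.76·210·t^-0.24. Setting 0.76·210·t^-0.24 = 210·t^0.76/(9.4+t) gives 0.76(9.4+t) = t, so 0.24·t = 0.76×9.4.
t* = 0.76×9.4/0.24 = 29.77 min.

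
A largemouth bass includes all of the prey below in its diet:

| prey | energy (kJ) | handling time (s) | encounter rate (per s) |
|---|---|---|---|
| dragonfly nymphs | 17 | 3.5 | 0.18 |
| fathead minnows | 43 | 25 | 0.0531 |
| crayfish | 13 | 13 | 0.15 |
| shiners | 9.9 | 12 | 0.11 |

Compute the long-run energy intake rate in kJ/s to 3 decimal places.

Energy encountered per unit search time: 0.18×17 + 0.0531×43 + 0.15×13 + 0.11×9.9 = 8.382 kJ/s.
Handling time per unit search time: 0.18×3.5 + 0.0531×25 + 0.15×13 + 0.11×12 = 5.228.
Rate = 8.382/(1 + 5.228) = 1.346 kJ/s.

1.346 kJ/s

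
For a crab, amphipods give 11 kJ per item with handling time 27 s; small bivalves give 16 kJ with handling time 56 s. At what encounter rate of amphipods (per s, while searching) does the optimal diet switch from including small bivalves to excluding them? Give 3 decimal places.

0.087 per s

At the threshold, the rate on amphipods alone equals the profitability of small bivalves: λ·11/(1 + λ·27) = 16/56 = 0.2857.
Rearranging, λ(11 − 0.2857×27) = 0.2857, so λ = 0.2857/3.286 = 0.08696 per s.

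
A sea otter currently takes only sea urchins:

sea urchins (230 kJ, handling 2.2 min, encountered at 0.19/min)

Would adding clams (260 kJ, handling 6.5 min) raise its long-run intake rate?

Current rate: (0.19×230)/(1 + 0.19×2.2) = 30.82 kJ/min.
clams: E/h = 260/6.5 = 40 kJ/min.
Since 40 > R, including clams increases the long-run rate.

Yes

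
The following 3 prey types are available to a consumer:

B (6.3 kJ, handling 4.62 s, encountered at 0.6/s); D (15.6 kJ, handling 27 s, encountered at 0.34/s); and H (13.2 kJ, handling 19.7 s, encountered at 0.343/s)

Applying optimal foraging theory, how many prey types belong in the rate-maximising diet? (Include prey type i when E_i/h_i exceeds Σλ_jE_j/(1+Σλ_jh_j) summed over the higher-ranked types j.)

1

Rank by E/h (kJ/s): B 1.36, H 0.67, D 0.578. Include each in turn until the next type's E/h falls below the running intake rate.
Rate on top 1: 1.002. H: 0.67 < 1.002 → exclude; stop.
Optimal diet: B — 1 of 3 types.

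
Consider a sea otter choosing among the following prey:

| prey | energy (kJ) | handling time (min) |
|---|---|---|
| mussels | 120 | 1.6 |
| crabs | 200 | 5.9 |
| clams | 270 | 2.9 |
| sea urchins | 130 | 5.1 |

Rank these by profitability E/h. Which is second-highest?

mussels

In descending order of E/h:
clams: 270/2.9 = 93.1 kJ/min
mussels: 120/1.6 = 75 kJ/min
crabs: 200/5.9 = 33.9 kJ/min
sea urchins: 130/5.1 = 25.5 kJ/min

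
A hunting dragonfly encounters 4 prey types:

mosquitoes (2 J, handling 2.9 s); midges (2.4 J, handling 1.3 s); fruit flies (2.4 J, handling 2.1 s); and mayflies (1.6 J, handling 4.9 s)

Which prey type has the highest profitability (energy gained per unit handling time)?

In descending order of E/h:
midges: 2.4/1.3 = 1.85 J/s
fruit flies: 2.4/2.1 = 1.14 J/s
mosquitoes: 2/2.9 = 0.69 J/s
mayflies: 1.6/4.9 = 0.327 J/s

midges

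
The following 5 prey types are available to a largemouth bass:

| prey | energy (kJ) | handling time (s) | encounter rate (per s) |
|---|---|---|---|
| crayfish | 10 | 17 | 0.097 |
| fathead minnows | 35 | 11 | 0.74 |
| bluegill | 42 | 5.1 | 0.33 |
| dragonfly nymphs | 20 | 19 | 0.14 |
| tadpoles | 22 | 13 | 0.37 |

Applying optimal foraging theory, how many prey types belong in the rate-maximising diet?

Rank by E/h (kJ/s): bluegill 8.24, fathead minnows 3.18, tadpoles 1.69, dragonfly nymphs 1.05, crayfish 0.588. Include each in turn until the next type's E/h falls below the running intake rate.
Rate on top 1: 5.166. fathead minnows: 3.18 < 5.166 → exclude; stop.
Optimal diet: bluegill — 1 of 5 types.

1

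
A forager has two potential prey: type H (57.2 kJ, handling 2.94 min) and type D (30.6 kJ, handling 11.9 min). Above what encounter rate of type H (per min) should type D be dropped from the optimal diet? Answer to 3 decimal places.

0.052 per min

Drop type D once their profitability E₂/h₂ falls below the rate achievable on type H alone: E₂/h₂ = λE₁/(1 + λh₁).
Solve for λ: λE₁h₂ = E₂(1 + λh₁) → λ(E₁h₂ − E₂h₁) = E₂ → λ = E₂/(E₁h₂ − E₂h₁).
λ = 30.6/(57.2×11.9 − 30.6×2.94) = 30.6/590.7 = 0.0518 per min.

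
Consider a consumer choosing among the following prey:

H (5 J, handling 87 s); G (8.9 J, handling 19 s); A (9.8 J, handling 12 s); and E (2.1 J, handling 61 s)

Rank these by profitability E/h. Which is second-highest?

Profitability E/h (J/s): H = 5/87 = 0.0575, G = 8.9/19 = 0.468, A = 9.8/12 = 0.817, E = 2.1/61 = 0.0344.
Ranked: A > G > H > E.

G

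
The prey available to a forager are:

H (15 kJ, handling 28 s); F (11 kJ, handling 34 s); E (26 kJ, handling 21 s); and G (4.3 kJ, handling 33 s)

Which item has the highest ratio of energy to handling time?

Profitability E/h (kJ/s): H = 15/28 = 0.536, F = 11/34 = 0.324, E = 26/21 = 1.24, G = 4.3/33 = 0.13.
Ranked: E > H > F > G.

E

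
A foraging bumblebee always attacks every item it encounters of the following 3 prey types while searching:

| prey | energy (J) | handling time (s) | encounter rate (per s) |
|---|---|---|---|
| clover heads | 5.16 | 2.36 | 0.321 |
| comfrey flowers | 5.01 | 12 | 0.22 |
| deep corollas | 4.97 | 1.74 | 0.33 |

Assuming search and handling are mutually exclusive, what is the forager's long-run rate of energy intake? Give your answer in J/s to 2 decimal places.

0.88 J/s

R = Σλ_iE_i / (1 + Σλ_ih_i)
Numerator: 0.321×5.16 + 0.22×5.01 + 0.33×4.97 = 4.399
Denominator: 1 + 0.321×2.36 + 0.22×12 + 0.33×1.74 = 4.972
R = 4.399/4.972 = 0.8847 J/s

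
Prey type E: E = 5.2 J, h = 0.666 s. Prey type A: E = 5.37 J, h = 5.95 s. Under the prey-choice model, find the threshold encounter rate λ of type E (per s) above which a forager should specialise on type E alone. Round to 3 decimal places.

0.196 per s

Drop type A once their profitability E₂/h₂ falls below the rate achievable on type E alone: E₂/h₂ = λE₁/(1 + λh₁).
Solve for λ: λE₁h₂ = E₂(1 + λh₁) → λ(E₁h₂ − E₂h₁) = E₂ → λ = E₂/(E₁h₂ − E₂h₁).
λ = 5.37/(5.2×5.95 − 5.37×0.666) = 5.37/27.36 = 0.1962 per s.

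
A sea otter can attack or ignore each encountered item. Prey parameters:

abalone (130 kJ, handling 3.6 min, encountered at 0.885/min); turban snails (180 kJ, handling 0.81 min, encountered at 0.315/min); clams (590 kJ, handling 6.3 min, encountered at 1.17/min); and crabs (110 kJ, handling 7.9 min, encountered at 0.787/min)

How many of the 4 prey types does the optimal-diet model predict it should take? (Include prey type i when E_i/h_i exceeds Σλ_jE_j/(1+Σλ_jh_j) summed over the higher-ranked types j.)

2

E/h in descending order: turban snails 222, clams 93.7, abalone 36.1, crabs 13.9 kJ/min. The optimal diet is the largest prefix of this list for which every included type satisfies E_i/h_i > R on the types above it.
Rate on top 1: 45.17. clams: 93.7 > 45.17 → include.
Rate on top 2: 86.6. abalone: 36.1 < 86.6 → exclude; stop.
Optimal diet: turban snails, clams — 2 of 4 types.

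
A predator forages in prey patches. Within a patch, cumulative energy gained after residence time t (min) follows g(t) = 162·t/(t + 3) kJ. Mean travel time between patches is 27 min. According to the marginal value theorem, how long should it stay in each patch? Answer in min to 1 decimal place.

9.0 min

Optimal t* satisfies g'(t*) = g(t*)/(T + t*).
g'(t) = 162·3/(t + 3)². Setting 162·3/(t+3)² = 162t/[(t+3)(27+t)] gives 3(27+t) = t(t+3), so t² = 3×27 = 81.
t* = √81 = 9 min.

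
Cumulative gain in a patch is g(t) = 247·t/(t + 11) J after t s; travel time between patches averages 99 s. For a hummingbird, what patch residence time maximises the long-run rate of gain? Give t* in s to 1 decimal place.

33.0 s

Maximise g(t)/(T+t): set derivative to zero → g'(t)(T+t) = g(t).
g'(t) = 247·11/(t + 11)². Setting 247·11/(t+11)² = 247t/[(t+11)(99+t)] gives 11(99+t) = t(t+11), so t² = 11×99 = 1089.
t* = √1089 = 33 s.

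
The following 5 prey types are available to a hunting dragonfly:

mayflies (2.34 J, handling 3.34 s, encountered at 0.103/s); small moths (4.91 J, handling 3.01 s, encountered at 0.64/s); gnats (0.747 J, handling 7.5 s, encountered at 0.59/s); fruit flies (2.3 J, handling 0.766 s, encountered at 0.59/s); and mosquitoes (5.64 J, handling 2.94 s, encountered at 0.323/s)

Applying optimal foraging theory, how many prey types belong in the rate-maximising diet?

3

Profitabilities (E/h, J/s): fruit flies 3, mosquitoes 1.92, small moths 1.63, mayflies 0.701, gnats 0.0996. Add prey in this order while the next type's profitability exceeds the intake rate on those already taken.
Rate on top 1: 0.9346. mosquitoes: 1.92 > 0.9346 → include.
Rate on top 2: 1.324. small moths: 1.63 > 1.324 → include.
Rate on top 3: 1.461. mayflies: 0.701 < 1.461 → exclude; stop.
Optimal diet: fruit flies, mosquitoes, small moths — 3 of 5 types.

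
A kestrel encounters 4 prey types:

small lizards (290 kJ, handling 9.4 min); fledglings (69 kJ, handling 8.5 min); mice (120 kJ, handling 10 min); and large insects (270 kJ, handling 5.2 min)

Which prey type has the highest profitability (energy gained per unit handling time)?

In descending order of E/h:
large insects: 270/5.2 = 51.9 kJ/min
small lizards: 290/9.4 = 30.9 kJ/min
mice: 120/10 = 12 kJ/min
fledglings: 69/8.5 = 8.12 kJ/min

large insects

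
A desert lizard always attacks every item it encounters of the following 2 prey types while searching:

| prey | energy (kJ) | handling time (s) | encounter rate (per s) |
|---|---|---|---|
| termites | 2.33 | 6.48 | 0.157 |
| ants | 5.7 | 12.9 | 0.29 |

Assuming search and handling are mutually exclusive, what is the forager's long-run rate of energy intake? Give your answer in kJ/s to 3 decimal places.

0.351 kJ/s

R = (0.157×2.33 + 0.29×5.7) / (1 + 0.157×6.48 + 0.29×12.9) = 2.019/5.758 = 0.3506 kJ/s.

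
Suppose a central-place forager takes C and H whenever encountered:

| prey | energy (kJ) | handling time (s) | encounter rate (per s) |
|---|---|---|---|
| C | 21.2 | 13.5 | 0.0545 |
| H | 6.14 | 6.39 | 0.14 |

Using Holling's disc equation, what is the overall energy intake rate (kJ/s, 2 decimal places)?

R = (0.0545×21.2 + 0.14×6.14) / (1 + 0.0545×13.5 + 0.14×6.39) = 2.015/2.63 = 0.7661 kJ/s.

0.77 kJ/s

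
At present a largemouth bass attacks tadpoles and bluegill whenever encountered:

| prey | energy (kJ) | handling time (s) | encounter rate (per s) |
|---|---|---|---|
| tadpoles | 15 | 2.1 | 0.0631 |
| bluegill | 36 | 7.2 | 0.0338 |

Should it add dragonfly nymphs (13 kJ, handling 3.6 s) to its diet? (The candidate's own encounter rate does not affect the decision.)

Yes

On tadpoles and bluegill alone, R = ΣλE/(1+Σλh) = 2.163/1.376 = 1.572 kJ/s.
dragonfly nymphs: E/h = 13/3.6 = 3.611 kJ/s.
Since 3.611 > R, including dragonfly nymphs increases the long-run rate.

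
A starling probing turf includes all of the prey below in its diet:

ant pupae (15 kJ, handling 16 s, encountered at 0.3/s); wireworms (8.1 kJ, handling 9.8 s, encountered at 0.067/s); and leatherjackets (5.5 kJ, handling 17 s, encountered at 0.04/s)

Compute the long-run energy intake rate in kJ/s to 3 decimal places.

0.737 kJ/s

Energy encountered per unit search time: 0.3×15 + 0.067×8.1 + 0.04×5.5 = 5.263 kJ/s.
Handling time per unit search time: 0.3×16 + 0.067×9.8 + 0.04×17 = 6.137.
Rate = 5.263/(1 + 6.137) = 0.7374 kJ/s.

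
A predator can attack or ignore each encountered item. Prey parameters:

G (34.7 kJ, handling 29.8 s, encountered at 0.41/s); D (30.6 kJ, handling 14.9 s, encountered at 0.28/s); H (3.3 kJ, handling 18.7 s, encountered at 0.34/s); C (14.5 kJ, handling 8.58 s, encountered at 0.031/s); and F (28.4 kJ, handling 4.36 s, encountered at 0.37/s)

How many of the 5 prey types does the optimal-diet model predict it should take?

Profitabilities (E/h, kJ/s): F 6.51, D 2.05, C 1.69, G 1.16, H 0.176. Add prey in this order while the next type's profitability exceeds the intake rate on those already taken.
Rate on top 1: 4.021. D: 2.05 < 4.021 → exclude; stop.
Optimal diet: F — 1 of 5 types.

1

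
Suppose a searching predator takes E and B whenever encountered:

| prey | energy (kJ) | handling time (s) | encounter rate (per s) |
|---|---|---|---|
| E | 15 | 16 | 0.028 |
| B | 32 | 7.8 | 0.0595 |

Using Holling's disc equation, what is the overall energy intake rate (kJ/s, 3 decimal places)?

R = (0.028×15 + 0.0595×32) / (1 + 0.028×16 + 0.0595×7.8) = 2.324/1.912 = 1.215 kJ/s.

1.215 kJ/s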